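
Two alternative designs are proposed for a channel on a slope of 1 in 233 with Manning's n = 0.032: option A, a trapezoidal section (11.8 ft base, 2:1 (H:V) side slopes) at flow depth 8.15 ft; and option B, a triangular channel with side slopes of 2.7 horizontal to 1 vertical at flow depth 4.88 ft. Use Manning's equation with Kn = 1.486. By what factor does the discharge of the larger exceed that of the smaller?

Channel A: With bottom width b = 11.8 ft and side slope z = 2: A = (b + zy)y = (11.8 + 2×8.15)×8.15 = 229 ft²; P = b + 2y√(1+z²) = 11.8 + 2×8.15×2.236 = 48.25 ft. Hydraulic radius R = A/P = 229/48.25 = 4.747 ft. Q_A = (1.486/0.032)·229·4.747^(2/3)·√0.004292 = 1968 ft³/s.
Channel B: For a triangular section with side slope z = 2.7: A = zy² = 2.7×4.88² = 64.3 ft²; P = 2y√(1+z²) = 2×4.88×2.879 = 28.1 ft. Hydraulic radius R = A/P = 64.3/28.1 = 2.288 ft. Q_B = (1.486/0.032)·64.3·2.288^(2/3)·√0.004292 = 339.7 ft³/s.
The larger discharge is 1968 ft³/s and the smaller is 339.7 ft³/s; the ratio is 5.79.

5.79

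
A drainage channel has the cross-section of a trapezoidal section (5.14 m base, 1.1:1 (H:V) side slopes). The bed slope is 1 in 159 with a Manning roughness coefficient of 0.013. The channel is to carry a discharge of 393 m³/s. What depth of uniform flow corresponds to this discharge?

Manning's equation rearranged: A R^(2/3) = nQ / (1·√S) = 0.013 × 393 / (√0.006289) = 64.42.
At y = 4.3 m: A R^(2/3) = 75.39 — over.
At y = 3.48 m: A R^(2/3) = 49.79 — short.
At y = 3.97 m: A R^(2/3) = 64.38 — close enough.

y_n = 3.97 m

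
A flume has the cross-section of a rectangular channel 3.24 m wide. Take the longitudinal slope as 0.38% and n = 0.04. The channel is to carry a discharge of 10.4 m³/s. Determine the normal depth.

Manning's equation rearranged: A R^(2/3) = nQ / (1·√S) = 0.04 × 10.4 / (√0.0038) = 6.748.
Trying y = 1.78 m: A R^(2/3) = 5.167 — short.
Trying y = 2.52 m: A R^(2/3) = 8.089 — over.
Trying y = 2.19 m: A R^(2/3) = 6.766 — ≈ 6.748.

y_n = 2.19 m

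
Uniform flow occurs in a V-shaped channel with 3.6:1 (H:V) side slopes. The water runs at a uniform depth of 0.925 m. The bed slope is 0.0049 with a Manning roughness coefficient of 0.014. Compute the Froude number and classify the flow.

For a triangular section with side slope z = 3.6: A = zy² = 3.6×0.925² = 3.08 m²; P = 2y√(1+z²) = 2×0.925×3.736 = 6.912 m.
Hydraulic radius R = A/P = 3.08/6.912 = 0.4456 m.
V = (1/n) R^(2/3) √S = (1/0.014) × 0.4456^(2/3) × √0.0049 = 2.917 m/s. Hydraulic depth D_h = A/T = 3.08/6.66 = 0.4625 m.
Froude number Fr = V/√(g·D_h) = 2.917/√(9.81×0.4625) = 1.37, which is greater than 1, so the flow is supercritical.

supercritical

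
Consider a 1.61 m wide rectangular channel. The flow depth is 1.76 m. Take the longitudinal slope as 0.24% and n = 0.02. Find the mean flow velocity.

Flow area A = b·y = 1.61 × 1.76 = 2.834 m². Wetted perimeter P = b + 2y = 1.61 + 2×1.76 = 5.13 m.
Hydraulic radius R = A/P = 2.834/5.13 = 0.5524 m.
From Manning's equation, V = (1/n) R^(2/3) S^(1/2) = (1/0.02) × 0.5524^(2/3) × 0.0024^(1/2) = 1.65 m/s.

V = 1.65 m/s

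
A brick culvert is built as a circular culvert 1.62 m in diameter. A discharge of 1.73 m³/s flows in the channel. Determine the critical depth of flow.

y_c = 0.658 m

At critical depth, Q² T / (g A³) = 1, i.e. A³/T = Q²/g = 1.73²/9.81 = 0.3051.
Trying y = 0.725 m: A³/T = 0.4422 — over.
Trying y = 0.574 m: A³/T = 0.1803 — short.
Trying y = 0.658 m: A³/T = 0.3049 — close enough.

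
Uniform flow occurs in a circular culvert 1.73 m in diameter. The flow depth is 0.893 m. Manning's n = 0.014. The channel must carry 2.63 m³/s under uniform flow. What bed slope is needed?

S = 0.0027

For a circular section of diameter D = 1.73 m at depth y = 0.893 m, the central angle is θ = 2 arccos(1 − 2y/D) = 3.206 rad. Then A = (D²/8)(θ − sin θ) = 1.224 m² and P = Dθ/2 = 2.773 m.
Hydraulic radius R = A/P = 1.224/2.773 = 0.4412 m.
From Manning's equation, S = [nQ / (1 A R^(2/3))]² = [0.014 × 2.63 / (1 × 1.224 × 0.4412^(2/3))]² = 0.0027.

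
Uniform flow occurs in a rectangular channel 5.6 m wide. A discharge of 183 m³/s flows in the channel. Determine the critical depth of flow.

For a rectangular channel, critical depth y_c = (q²/g)^(1/3) where q = Q/b = 183/5.6 = 32.68 m²/s.
So y_c = (32.68²/9.81)^(1/3) = 4.77 m.

y_c = 4.77 m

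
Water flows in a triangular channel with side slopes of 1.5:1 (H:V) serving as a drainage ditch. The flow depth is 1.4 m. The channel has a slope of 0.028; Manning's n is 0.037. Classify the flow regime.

supercritical

For a triangular section with side slope z = 1.5: A = zy² = 1.5×1.4² = 2.94 m²; P = 2y√(1+z²) = 2×1.4×1.803 = 5.048 m.
Hydraulic radius R = A/P = 2.94/5.048 = 0.5824 m.
V = (1/n) R^(2/3) √S = (1/0.037) × 0.5824^(2/3) × √0.028 = 3.154 m/s. Hydraulic depth D_h = A/T = 2.94/4.2 = 0.7 m.
Froude number Fr = V/√(g·D_h) = 3.154/√(9.81×0.7) = 1.2, which is greater than 1, so the flow is supercritical.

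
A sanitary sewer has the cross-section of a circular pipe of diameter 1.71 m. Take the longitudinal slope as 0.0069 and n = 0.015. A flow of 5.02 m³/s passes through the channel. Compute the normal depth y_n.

Manning's equation rearranged: A R^(2/3) = nQ / (1·√S) = 0.015 × 5.02 / (√0.0069) = 0.9065.
At y = 0.719 m: A R^(2/3) = 0.4809 — short.
At y = 1.24 m: A R^(2/3) = 1.141 — over.
At y = 1.05 m: A R^(2/3) = 0.9069 — matches.

y_n = 1.05 m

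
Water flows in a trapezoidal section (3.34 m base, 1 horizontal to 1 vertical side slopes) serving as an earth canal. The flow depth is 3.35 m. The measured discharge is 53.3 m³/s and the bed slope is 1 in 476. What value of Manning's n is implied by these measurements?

n = 0.028

With bottom width b = 3.34 m and side slope z = 1: A = (b + zy)y = (3.34 + 1×3.35)×3.35 = 22.41 m²; P = b + 2y√(1+z²) = 3.34 + 2×3.35×1.414 = 12.82 m.
Hydraulic radius R = A/P = 22.41/12.82 = 1.749 m.
Rearranging Manning's equation: n = (1/Q) A R^(2/3) S^(1/2) = (1/53.3) × 22.41 × 1.749^(2/3) × √0.002101 = 0.028.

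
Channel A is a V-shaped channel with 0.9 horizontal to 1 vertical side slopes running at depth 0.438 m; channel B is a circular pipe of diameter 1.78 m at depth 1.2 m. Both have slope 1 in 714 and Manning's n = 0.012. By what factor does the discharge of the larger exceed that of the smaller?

24.1

Channel A: For a triangular section with side slope z = 0.9: A = zy² = 0.9×0.438² = 0.1727 m²; P = 2y√(1+z²) = 2×0.438×1.345 = 1.179 m. Hydraulic radius R = A/P = 0.1727/1.179 = 0.1465 m. Q_A = (1/0.012)·0.1727·0.1465^(2/3)·√0.001401 = 0.1496 m³/s.
Channel B: For a circular section of diameter D = 1.78 m at depth y = 1.2 m, the central angle is θ = 2 arccos(1 − 2y/D) = 3.853 rad. Then A = (D²/8)(θ − sin θ) = 1.785 m² and P = Dθ/2 = 3.429 m. Hydraulic radius R = A/P = 1.785/3.429 = 0.5204 m. Q_B = (1/0.012)·1.785·0.5204^(2/3)·√0.001401 = 3.601 m³/s.
The larger discharge is 3.601 m³/s and the smaller is 0.1496 m³/s; the ratio is 24.1.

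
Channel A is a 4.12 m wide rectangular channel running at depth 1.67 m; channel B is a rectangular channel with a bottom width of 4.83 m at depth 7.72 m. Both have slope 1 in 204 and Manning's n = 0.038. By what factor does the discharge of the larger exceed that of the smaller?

8.59

Channel A: Flow area A = b·y = 4.12 × 1.67 = 6.88 m². Wetted perimeter P = b + 2y = 4.12 + 2×1.67 = 7.46 m. Hydraulic radius R = A/P = 6.88/7.46 = 0.9223 m. Q_A = (1/0.038)·6.88·0.9223^(2/3)·√0.004902 = 12.01 m³/s.
Channel B: Flow area A = b·y = 4.83 × 7.72 = 37.29 m². Wetted perimeter P = b + 2y = 4.83 + 2×7.72 = 20.27 m. Hydraulic radius R = A/P = 37.29/20.27 = 1.84 m. Q_B = (1/0.038)·37.29·1.84^(2/3)·√0.004902 = 103.1 m³/s.
The larger discharge is 103.1 m³/s and the smaller is 12.01 m³/s; the ratio is 8.59.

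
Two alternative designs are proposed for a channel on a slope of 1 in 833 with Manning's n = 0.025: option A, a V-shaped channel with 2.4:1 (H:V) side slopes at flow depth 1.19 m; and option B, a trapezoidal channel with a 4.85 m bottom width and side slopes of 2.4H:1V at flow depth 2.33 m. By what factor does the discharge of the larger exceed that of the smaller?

Channel A: For a triangular section with side slope z = 2.4: A = zy² = 2.4×1.19² = 3.399 m²; P = 2y√(1+z²) = 2×1.19×2.6 = 6.188 m. Hydraulic radius R = A/P = 3.399/6.188 = 0.5492 m. Q_A = (1/0.025)·3.399·0.5492^(2/3)·√0.0012 = 3.159 m³/s.
Channel B: With bottom width b = 4.85 m and side slope z = 2.4: A = (b + zy)y = (4.85 + 2.4×2.33)×2.33 = 24.33 m²; P = b + 2y√(1+z²) = 4.85 + 2×2.33×2.6 = 16.97 m. Hydraulic radius R = A/P = 24.33/16.97 = 1.434 m. Q_B = (1/0.025)·24.33·1.434^(2/3)·√0.0012 = 42.88 m³/s.
The larger discharge is 42.88 m³/s and the smaller is 3.159 m³/s; the ratio is 13.6.

13.6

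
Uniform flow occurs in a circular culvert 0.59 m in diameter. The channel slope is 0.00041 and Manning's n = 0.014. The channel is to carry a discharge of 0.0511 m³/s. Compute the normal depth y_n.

y_n = 0.282 m

Manning's equation rearranged: A R^(2/3) = nQ / (1·√S) = 0.014 × 0.0511 / (√0.00041) = 0.03533.
Try y = 0.219 m: A R^(2/3) = 0.0224 — low.
Try y = 0.282 m: A R^(2/3) = 0.03533 — ≈ 0.03533.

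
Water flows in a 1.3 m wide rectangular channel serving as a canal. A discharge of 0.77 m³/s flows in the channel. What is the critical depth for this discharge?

y_c = 0.329 m

For a rectangular channel, critical depth y_c = (q²/g)^(1/3) where q = Q/b = 0.77/1.3 = 0.5923 m²/s.
So y_c = (0.5923²/9.81)^(1/3) = 0.329 m.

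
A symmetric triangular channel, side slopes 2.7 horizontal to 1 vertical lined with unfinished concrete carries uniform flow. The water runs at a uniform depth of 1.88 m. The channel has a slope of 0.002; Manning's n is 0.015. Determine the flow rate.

Q = 26.2 m³/s

For a triangular section with side slope z = 2.7: A = zy² = 2.7×1.88² = 9.543 m²; P = 2y√(1+z²) = 2×1.88×2.879 = 10.83 m.
Hydraulic radius R = A/P = 9.543/10.83 = 0.8815 m.
Manning's equation: Q = (1/n) A R^(2/3) S^(1/2) = (1/0.015) × 9.543 × 0.8815^(2/3) × 0.002^(1/2) = 26.2 m³/s.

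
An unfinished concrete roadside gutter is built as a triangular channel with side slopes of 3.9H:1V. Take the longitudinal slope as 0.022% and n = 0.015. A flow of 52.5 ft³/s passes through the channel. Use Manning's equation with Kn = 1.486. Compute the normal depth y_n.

y_n = 2.75 ft

Manning's equation rearranged: A R^(2/3) = nQ / (1.486·√S) = 0.015 × 52.5 / (1.486 × √0.00022) = 35.73.
Try y = 2.26 ft: A R^(2/3) = 21.16 — low.
Try y = 3.36 ft: A R^(2/3) = 60.92 — high.
Try y = 2.75 ft: A R^(2/3) = 35.7 — close enough.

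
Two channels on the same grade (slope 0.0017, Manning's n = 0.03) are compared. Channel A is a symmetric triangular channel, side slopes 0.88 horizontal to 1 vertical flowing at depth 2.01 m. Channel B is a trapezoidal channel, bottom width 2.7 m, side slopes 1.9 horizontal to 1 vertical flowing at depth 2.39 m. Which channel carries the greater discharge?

Channel A: For a triangular section with side slope z = 0.88: A = zy² = 0.88×2.01² = 3.555 m²; P = 2y√(1+z²) = 2×2.01×1.332 = 5.355 m. Hydraulic radius R = A/P = 3.555/5.355 = 0.6639 m. Q_A = (1/0.03)·3.555·0.6639^(2/3)·√0.0017 = 3.719 m³/s.
Channel B: With bottom width b = 2.7 m and side slope z = 1.9: A = (b + zy)y = (2.7 + 1.9×2.39)×2.39 = 17.31 m²; P = b + 2y√(1+z²) = 2.7 + 2×2.39×2.147 = 12.96 m. Hydraulic radius R = A/P = 17.31/12.96 = 1.335 m. Q_B = (1/0.03)·17.31·1.335^(2/3)·√0.0017 = 28.84 m³/s.
Q_A = 3.719 m³/s vs Q_B = 28.84 m³/s, so channel B carries more.

channel B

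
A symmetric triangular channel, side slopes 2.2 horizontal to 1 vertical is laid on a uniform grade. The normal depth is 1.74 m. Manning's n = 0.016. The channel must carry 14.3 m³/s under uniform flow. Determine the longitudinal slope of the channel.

S = 0.00161

For a triangular section with side slope z = 2.2: A = zy² = 2.2×1.74² = 6.661 m²; P = 2y√(1+z²) = 2×1.74×2.417 = 8.41 m.
Hydraulic radius R = A/P = 6.661/8.41 = 0.792 m.
From Manning's equation, S = [nQ / (1 A R^(2/3))]² = [0.016 × 14.3 / (1 × 6.661 × 0.792^(2/3))]² = 0.00161.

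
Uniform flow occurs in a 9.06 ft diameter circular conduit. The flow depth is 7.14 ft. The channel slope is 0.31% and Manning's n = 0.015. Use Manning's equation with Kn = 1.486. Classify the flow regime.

subcritical

For a circular section of diameter D = 9.06 ft at depth y = 7.14 ft, the central angle is θ = 2 arccos(1 − 2y/D) = 4.37 rad. Then A = (D²/8)(θ − sin θ) = 54.5 ft² and P = Dθ/2 = 19.79 ft.
Hydraulic radius R = A/P = 54.5/19.79 = 2.753 ft.
V = (1.486/n) R^(2/3) √S = (1.486/0.015) × 2.753^(2/3) × √0.0031 = 10.84 ft/s. Hydraulic depth D_h = A/T = 54.5/7.405 = 7.36 ft.
Froude number Fr = V/√(g·D_h) = 10.84/√(32.2×7.36) = 0.704, which is less than 1, so the flow is subcritical.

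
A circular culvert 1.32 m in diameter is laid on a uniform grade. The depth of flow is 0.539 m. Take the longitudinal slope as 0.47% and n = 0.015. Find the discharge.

Q = 1.05 m³/s

For a circular section of diameter D = 1.32 m at depth y = 0.539 m, the central angle is θ = 2 arccos(1 − 2y/D) = 2.773 rad. Then A = (D²/8)(θ − sin θ) = 0.5254 m² and P = Dθ/2 = 1.83 m.
Hydraulic radius R = A/P = 0.5254/1.83 = 0.2871 m.
Manning's equation: Q = (1/n) A R^(2/3) S^(1/2) = (1/0.015) × 0.5254 × 0.2871^(2/3) × 0.0047^(1/2) = 1.05 m³/s.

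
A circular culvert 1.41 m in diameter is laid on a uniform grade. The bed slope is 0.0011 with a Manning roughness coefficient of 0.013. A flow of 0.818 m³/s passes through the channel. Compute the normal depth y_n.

Manning's equation rearranged: A R^(2/3) = nQ / (1·√S) = 0.013 × 0.818 / (√0.0011) = 0.3206.
Try y = 0.717 m: A R^(2/3) = 0.4009 — high.
Try y = 0.564 m: A R^(2/3) = 0.2626 — low.
Try y = 0.63 m: A R^(2/3) = 0.3205 — matches.

y_n = 0.63 m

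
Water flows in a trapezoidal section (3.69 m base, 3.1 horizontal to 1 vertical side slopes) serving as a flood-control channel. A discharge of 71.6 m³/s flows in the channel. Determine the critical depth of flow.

y_c = 2.04 m

At critical depth, Q² T / (g A³) = 1, i.e. A³/T = Q²/g = 71.6²/9.81 = 522.6.
Try y = 2.41 m: A³/T = 1044 — too large.
Try y = 1.45 m: A³/T = 131.8 — too small.
Try y = 2.04 m: A³/T = 521.8 — matches.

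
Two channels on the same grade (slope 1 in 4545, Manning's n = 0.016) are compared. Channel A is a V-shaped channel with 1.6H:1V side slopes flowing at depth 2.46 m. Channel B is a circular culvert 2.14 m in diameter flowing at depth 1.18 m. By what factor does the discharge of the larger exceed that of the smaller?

7.14

Channel A: For a triangular section with side slope z = 1.6: A = zy² = 1.6×2.46² = 9.683 m²; P = 2y√(1+z²) = 2×2.46×1.887 = 9.283 m. Hydraulic radius R = A/P = 9.683/9.283 = 1.043 m. Q_A = (1/0.016)·9.683·1.043^(2/3)·√0.00022 = 9.232 m³/s.
Channel B: For a circular section of diameter D = 2.14 m at depth y = 1.18 m, the central angle is θ = 2 arccos(1 − 2y/D) = 3.348 rad. Then A = (D²/8)(θ − sin θ) = 2.033 m² and P = Dθ/2 = 3.582 m. Hydraulic radius R = A/P = 2.033/3.582 = 0.5677 m. Q_B = (1/0.016)·2.033·0.5677^(2/3)·√0.00022 = 1.292 m³/s.
The larger discharge is 9.232 m³/s and the smaller is 1.292 m³/s; the ratio is 7.14.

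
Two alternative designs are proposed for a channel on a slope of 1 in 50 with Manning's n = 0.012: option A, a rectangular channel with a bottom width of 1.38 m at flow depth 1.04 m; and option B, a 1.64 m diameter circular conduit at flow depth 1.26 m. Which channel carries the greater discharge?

channel B

Channel A: Flow area A = b·y = 1.38 × 1.04 = 1.435 m². Wetted perimeter P = b + 2y = 1.38 + 2×1.04 = 3.46 m. Hydraulic radius R = A/P = 1.435/3.46 = 0.4148 m. Q_A = (1/0.012)·1.435·0.4148^(2/3)·√0.02 = 9.407 m³/s.
Channel B: For a circular section of diameter D = 1.64 m at depth y = 1.26 m, the central angle is θ = 2 arccos(1 − 2y/D) = 4.274 rad. Then A = (D²/8)(θ − sin θ) = 1.742 m² and P = Dθ/2 = 3.505 m. Hydraulic radius R = A/P = 1.742/3.505 = 0.4969 m. Q_B = (1/0.012)·1.742·0.4969^(2/3)·√0.02 = 12.88 m³/s.
Q_A = 9.407 m³/s vs Q_B = 12.88 m³/s, so channel B carries more.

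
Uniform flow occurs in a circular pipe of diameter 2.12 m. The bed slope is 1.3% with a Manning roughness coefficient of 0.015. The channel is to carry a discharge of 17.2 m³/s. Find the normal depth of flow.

y_n = 1.7 m

Manning's equation rearranged: A R^(2/3) = nQ / (1·√S) = 0.015 × 17.2 / (√0.013) = 2.263.
Trying y = 1.32 m: A R^(2/3) = 1.642 — short.
Trying y = 1.97 m: A R^(2/3) = 2.485 — over.
Trying y = 1.7 m: A R^(2/3) = 2.265 — ≈ 2.263.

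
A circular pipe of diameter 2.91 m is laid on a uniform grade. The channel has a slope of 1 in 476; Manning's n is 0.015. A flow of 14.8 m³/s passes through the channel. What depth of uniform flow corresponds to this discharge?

y_n = 2.16 m

Manning's equation rearranged: A R^(2/3) = nQ / (1·√S) = 0.015 × 14.8 / (√0.002101) = 4.843.
At y = 1.82 m: A R^(2/3) = 3.847 — too small.
At y = 2.42 m: A R^(2/3) = 5.448 — too large.
At y = 2.16 m: A R^(2/3) = 4.846 — close enough.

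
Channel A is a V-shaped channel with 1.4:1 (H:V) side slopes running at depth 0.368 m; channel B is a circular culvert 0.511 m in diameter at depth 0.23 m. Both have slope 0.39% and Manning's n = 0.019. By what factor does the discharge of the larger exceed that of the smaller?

2.47

Channel A: For a triangular section with side slope z = 1.4: A = zy² = 1.4×0.368² = 0.1896 m²; P = 2y√(1+z²) = 2×0.368×1.72 = 1.266 m. Hydraulic radius R = A/P = 0.1896/1.266 = 0.1497 m. Q_A = (1/0.019)·0.1896·0.1497^(2/3)·√0.0039 = 0.1757 m³/s.
Channel B: For a circular section of diameter D = 0.511 m at depth y = 0.23 m, the central angle is θ = 2 arccos(1 − 2y/D) = 2.942 rad. Then A = (D²/8)(θ − sin θ) = 0.08953 m² and P = Dθ/2 = 0.7516 m. Hydraulic radius R = A/P = 0.08953/0.7516 = 0.1191 m. Q_B = (1/0.019)·0.08953·0.1191^(2/3)·√0.0039 = 0.07125 m³/s.
The larger discharge is 0.1757 m³/s and the smaller is 0.07125 m³/s; the ratio is 2.47.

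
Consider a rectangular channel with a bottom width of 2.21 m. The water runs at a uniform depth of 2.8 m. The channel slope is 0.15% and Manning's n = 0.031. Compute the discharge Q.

Flow area A = b·y = 2.21 × 2.8 = 6.188 m². Wetted perimeter P = b + 2y = 2.21 + 2×2.8 = 7.81 m.
Hydraulic radius R = A/P = 6.188/7.81 = 0.7923 m.
Manning's equation: Q = (1/n) A R^(2/3) S^(1/2) = (1/0.031) × 6.188 × 0.7923^(2/3) × 0.0015^(1/2) = 6.62 m³/s.

Q = 6.62 m³/s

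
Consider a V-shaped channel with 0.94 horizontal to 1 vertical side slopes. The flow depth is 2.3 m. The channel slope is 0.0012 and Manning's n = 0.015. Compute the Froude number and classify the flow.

For a triangular section with side slope z = 0.94: A = zy² = 0.94×2.3² = 4.973 m²; P = 2y√(1+z²) = 2×2.3×1.372 = 6.313 m.
Hydraulic radius R = A/P = 4.973/6.313 = 0.7876 m.
V = (1/n) R^(2/3) √S = (1/0.015) × 0.7876^(2/3) × √0.0012 = 1.97 m/s. Hydraulic depth D_h = A/T = 4.973/4.324 = 1.15 m.
Froude number Fr = V/√(g·D_h) = 1.97/√(9.81×1.15) = 0.586, which is less than 1, so the flow is subcritical.

subcritical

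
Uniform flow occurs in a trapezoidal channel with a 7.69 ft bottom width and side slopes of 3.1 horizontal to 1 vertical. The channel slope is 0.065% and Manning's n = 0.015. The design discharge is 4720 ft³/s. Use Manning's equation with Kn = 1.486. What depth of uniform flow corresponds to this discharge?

Manning's equation rearranged: A R^(2/3) = nQ / (1.486·√S) = 0.015 × 4720 / (1.486 × √0.00065) = 1869.
Trying y = 10 ft: A R^(2/3) = 1178 — low.
Trying y = 15.2 ft: A R^(2/3) = 3279 — high.
Trying y = 12.1 ft: A R^(2/3) = 1870 — matches.

y_n = 12.1 ft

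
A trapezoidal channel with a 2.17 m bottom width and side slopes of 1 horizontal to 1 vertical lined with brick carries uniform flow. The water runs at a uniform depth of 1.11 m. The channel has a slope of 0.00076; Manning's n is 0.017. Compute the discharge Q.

With bottom width b = 2.17 m and side slope z = 1: A = (b + zy)y = (2.17 + 1×1.11)×1.11 = 3.641 m²; P = b + 2y√(1+z²) = 2.17 + 2×1.11×1.414 = 5.31 m.
Hydraulic radius R = A/P = 3.641/5.31 = 0.6857 m.
Manning's equation: Q = (1/n) A R^(2/3) S^(1/2) = (1/0.017) × 3.641 × 0.6857^(2/3) × 0.00076^(1/2) = 4.59 m³/s.

Q = 4.59 m³/s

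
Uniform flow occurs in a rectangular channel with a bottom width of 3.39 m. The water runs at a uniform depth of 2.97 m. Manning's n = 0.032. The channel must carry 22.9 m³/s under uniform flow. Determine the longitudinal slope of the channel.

Flow area A = b·y = 3.39 × 2.97 = 10.07 m². Wetted perimeter P = b + 2y = 3.39 + 2×2.97 = 9.33 m.
Hydraulic radius R = A/P = 10.07/9.33 = 1.079 m.
From Manning's equation, S = [nQ / (1 A R^(2/3))]² = [0.032 × 22.9 / (1 × 10.07 × 1.079^(2/3))]² = 0.00479.

S = 0.00479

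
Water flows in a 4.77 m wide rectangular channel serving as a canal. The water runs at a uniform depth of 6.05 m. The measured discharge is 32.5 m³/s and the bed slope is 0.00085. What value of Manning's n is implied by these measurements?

Flow area A = b·y = 4.77 × 6.05 = 28.86 m². Wetted perimeter P = b + 2y = 4.77 + 2×6.05 = 16.87 m.
Hydraulic radius R = A/P = 28.86/16.87 = 1.711 m.
Rearranging Manning's equation: n = (1/Q) A R^(2/3) S^(1/2) = (1/32.5) × 28.86 × 1.711^(2/3) × √0.00085 = 0.037.

n = 0.037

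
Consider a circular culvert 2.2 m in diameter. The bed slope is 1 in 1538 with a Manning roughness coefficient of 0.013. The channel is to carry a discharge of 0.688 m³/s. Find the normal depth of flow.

y_n = 0.551 m

Manning's equation rearranged: A R^(2/3) = nQ / (1·√S) = 0.013 × 0.688 / (√0.0006502) = 0.3508.
Try y = 0.486 m: A R^(2/3) = 0.2731 — short.
Try y = 0.621 m: A R^(2/3) = 0.4439 — over.
Try y = 0.551 m: A R^(2/3) = 0.3508 — close enough.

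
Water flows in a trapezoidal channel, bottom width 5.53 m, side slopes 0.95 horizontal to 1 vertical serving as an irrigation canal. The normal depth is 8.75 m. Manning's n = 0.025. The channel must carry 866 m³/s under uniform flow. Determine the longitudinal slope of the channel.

With bottom width b = 5.53 m and side slope z = 0.95: A = (b + zy)y = (5.53 + 0.95×8.75)×8.75 = 121.1 m²; P = b + 2y√(1+z²) = 5.53 + 2×8.75×1.379 = 29.67 m.
Hydraulic radius R = A/P = 121.1/29.67 = 4.083 m.
From Manning's equation, S = [nQ / (1 A R^(2/3))]² = [0.025 × 866 / (1 × 121.1 × 4.083^(2/3))]² = 0.0049.

S = 0.0049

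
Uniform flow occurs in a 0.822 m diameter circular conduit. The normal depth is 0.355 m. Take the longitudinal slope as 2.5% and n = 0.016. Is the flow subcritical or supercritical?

For a circular section of diameter D = 0.822 m at depth y = 0.355 m, the central angle is θ = 2 arccos(1 − 2y/D) = 2.868 rad. Then A = (D²/8)(θ − sin θ) = 0.2195 m² and P = Dθ/2 = 1.179 m.
Hydraulic radius R = A/P = 0.2195/1.179 = 0.1862 m.
V = (1/n) R^(2/3) √S = (1/0.016) × 0.1862^(2/3) × √0.025 = 3.222 m/s. Hydraulic depth D_h = A/T = 0.2195/0.8143 = 0.2695 m.
Froude number Fr = V/√(g·D_h) = 3.222/√(9.81×0.2695) = 1.98, which is greater than 1, so the flow is supercritical.

supercritical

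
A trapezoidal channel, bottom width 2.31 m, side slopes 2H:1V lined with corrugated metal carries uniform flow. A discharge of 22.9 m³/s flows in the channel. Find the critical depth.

y_c = 1.45 m

At critical depth, Q² T / (g A³) = 1, i.e. A³/T = Q²/g = 22.9²/9.81 = 53.46.
At y = 1.69 m: A³/T = 98.04 — high.
At y = 1.12 m: A³/T = 19.49 — low.
At y = 1.45 m: A³/T = 53.16 — ≈ 53.46.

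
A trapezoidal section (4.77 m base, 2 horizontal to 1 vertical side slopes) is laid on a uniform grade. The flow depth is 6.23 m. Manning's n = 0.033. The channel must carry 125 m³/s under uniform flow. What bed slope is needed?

S = 0.000302

With bottom width b = 4.77 m and side slope z = 2: A = (b + zy)y = (4.77 + 2×6.23)×6.23 = 107.3 m²; P = b + 2y√(1+z²) = 4.77 + 2×6.23×2.236 = 32.63 m.
Hydraulic radius R = A/P = 107.3/32.63 = 3.29 m.
From Manning's equation, S = [nQ / (1 A R^(2/3))]² = [0.033 × 125 / (1 × 107.3 × 3.29^(2/3))]² = 0.000302.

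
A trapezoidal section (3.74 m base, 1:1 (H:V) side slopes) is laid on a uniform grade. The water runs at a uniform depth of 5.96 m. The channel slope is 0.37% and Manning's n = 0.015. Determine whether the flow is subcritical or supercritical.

supercritical

With bottom width b = 3.74 m and side slope z = 1: A = (b + zy)y = (3.74 + 1×5.96)×5.96 = 57.81 m²; P = b + 2y√(1+z²) = 3.74 + 2×5.96×1.414 = 20.6 m.
Hydraulic radius R = A/P = 57.81/20.6 = 2.807 m.
V = (1/n) R^(2/3) √S = (1/0.015) × 2.807^(2/3) × √0.0037 = 8.069 m/s. Hydraulic depth D_h = A/T = 57.81/15.66 = 3.692 m.
Froude number Fr = V/√(g·D_h) = 8.069/√(9.81×3.692) = 1.34, which is greater than 1, so the flow is supercritical.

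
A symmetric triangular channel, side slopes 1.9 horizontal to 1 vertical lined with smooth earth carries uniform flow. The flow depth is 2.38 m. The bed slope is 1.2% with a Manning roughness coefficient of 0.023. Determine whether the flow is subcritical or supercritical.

For a triangular section with side slope z = 1.9: A = zy² = 1.9×2.38² = 10.76 m²; P = 2y√(1+z²) = 2×2.38×2.147 = 10.22 m.
Hydraulic radius R = A/P = 10.76/10.22 = 1.053 m.
V = (1/n) R^(2/3) √S = (1/0.023) × 1.053^(2/3) × √0.012 = 4.93 m/s. Hydraulic depth D_h = A/T = 10.76/9.044 = 1.19 m.
Froude number Fr = V/√(g·D_h) = 4.93/√(9.81×1.19) = 1.44, which is greater than 1, so the flow is supercritical.

supercritical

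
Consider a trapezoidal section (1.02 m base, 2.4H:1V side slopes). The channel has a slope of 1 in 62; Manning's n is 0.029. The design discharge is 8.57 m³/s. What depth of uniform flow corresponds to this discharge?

Manning's equation rearranged: A R^(2/3) = nQ / (1·√S) = 0.029 × 8.57 / (√0.01613) = 1.957.
Trying y = 1.19 m: A R^(2/3) = 3.425 — high.
Trying y = 0.768 m: A R^(2/3) = 1.269 — low.
Trying y = 0.932 m: A R^(2/3) = 1.956 — ≈ 1.957.

y_n = 0.932 m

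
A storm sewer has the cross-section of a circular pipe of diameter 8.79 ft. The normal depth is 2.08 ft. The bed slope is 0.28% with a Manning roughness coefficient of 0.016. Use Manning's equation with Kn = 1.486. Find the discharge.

Q = 61.9 ft³/s

For a circular section of diameter D = 8.79 ft at depth y = 2.08 ft, the central angle is θ = 2 arccos(1 − 2y/D) = 2.032 rad. Then A = (D²/8)(θ − sin θ) = 10.98 ft² and P = Dθ/2 = 8.931 ft.
Hydraulic radius R = A/P = 10.98/8.931 = 1.229 ft.
Manning's equation: Q = (1.486/n) A R^(2/3) S^(1/2) = (1.486/0.016) × 10.98 × 1.229^(2/3) × 0.0028^(1/2) = 61.9 ft³/s.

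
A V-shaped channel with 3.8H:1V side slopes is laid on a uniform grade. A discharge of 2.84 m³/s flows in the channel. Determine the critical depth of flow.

At critical depth, Q² T / (g A³) = 1, i.e. A³/T = Q²/g = 2.84²/9.81 = 0.8222.
At y = 0.78 m: A³/T = 2.085 — too large.
At y = 0.53 m: A³/T = 0.3019 — too small.
At y = 0.648 m: A³/T = 0.8249 — close enough.

y_c = 0.648 m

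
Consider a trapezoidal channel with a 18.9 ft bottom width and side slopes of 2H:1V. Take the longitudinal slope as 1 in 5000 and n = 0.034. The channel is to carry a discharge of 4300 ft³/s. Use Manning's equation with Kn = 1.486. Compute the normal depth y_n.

y_n = 21.7 ft

Manning's equation rearranged: A R^(2/3) = nQ / (1.486·√S) = 0.034 × 4300 / (1.486 × √0.0002) = 6957.
Trying y = 15.7 ft: A R^(2/3) = 3382 — short.
Trying y = 24.1 ft: A R^(2/3) = 8833 — over.
Trying y = 21.7 ft: A R^(2/3) = 6951 — ≈ 6957.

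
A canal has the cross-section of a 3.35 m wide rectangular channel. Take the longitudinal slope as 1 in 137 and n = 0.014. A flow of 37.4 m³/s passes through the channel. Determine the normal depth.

y_n = 1.96 m

Manning's equation rearranged: A R^(2/3) = nQ / (1·√S) = 0.014 × 37.4 / (√0.007299) = 6.129.
Trying y = 1.62 m: A R^(2/3) = 4.768 — too small.
Trying y = 1.96 m: A R^(2/3) = 6.135 — ≈ 6.129.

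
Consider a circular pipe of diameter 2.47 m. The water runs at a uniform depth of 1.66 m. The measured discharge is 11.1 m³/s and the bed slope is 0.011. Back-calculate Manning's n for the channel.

For a circular section of diameter D = 2.47 m at depth y = 1.66 m, the central angle is θ = 2 arccos(1 − 2y/D) = 3.844 rad. Then A = (D²/8)(θ − sin θ) = 3.424 m² and P = Dθ/2 = 4.748 m.
Hydraulic radius R = A/P = 3.424/4.748 = 0.7213 m.
Rearranging Manning's equation: n = (1/Q) A R^(2/3) S^(1/2) = (1/11.1) × 3.424 × 0.7213^(2/3) × √0.011 = 0.026.

n = 0.026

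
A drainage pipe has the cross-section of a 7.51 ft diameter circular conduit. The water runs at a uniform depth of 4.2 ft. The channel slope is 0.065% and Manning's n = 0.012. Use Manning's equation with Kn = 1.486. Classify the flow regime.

For a circular section of diameter D = 7.51 ft at depth y = 4.2 ft, the central angle is θ = 2 arccos(1 − 2y/D) = 3.379 rad. Then A = (D²/8)(θ − sin θ) = 25.48 ft² and P = Dθ/2 = 12.69 ft.
Hydraulic radius R = A/P = 25.48/12.69 = 2.008 ft.
V = (1.486/n) R^(2/3) √S = (1.486/0.012) × 2.008^(2/3) × √0.00065 = 5.025 ft/s. Hydraulic depth D_h = A/T = 25.48/7.457 = 3.417 ft.
Froude number Fr = V/√(g·D_h) = 5.025/√(32.2×3.417) = 0.479, which is less than 1, so the flow is subcritical.

subcritical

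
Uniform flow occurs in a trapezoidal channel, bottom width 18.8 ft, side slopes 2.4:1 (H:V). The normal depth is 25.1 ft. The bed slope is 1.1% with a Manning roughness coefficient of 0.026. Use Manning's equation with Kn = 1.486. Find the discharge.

Q = 66700 ft³/s

With bottom width b = 18.8 ft and side slope z = 2.4: A = (b + zy)y = (18.8 + 2.4×25.1)×25.1 = 1984 ft²; P = b + 2y√(1+z²) = 18.8 + 2×25.1×2.6 = 149.3 ft.
Hydraulic radius R = A/P = 1984/149.3 = 13.29 ft.
Manning's equation: Q = (1.486/n) A R^(2/3) S^(1/2) = (1.486/0.026) × 1984 × 13.29^(2/3) × 0.011^(1/2) = 66700 ft³/s.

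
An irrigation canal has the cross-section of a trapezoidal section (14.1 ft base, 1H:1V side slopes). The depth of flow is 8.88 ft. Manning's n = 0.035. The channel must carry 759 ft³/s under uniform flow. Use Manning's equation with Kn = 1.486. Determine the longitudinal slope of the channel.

S = 0.000851

With bottom width b = 14.1 ft and side slope z = 1: A = (b + zy)y = (14.1 + 1×8.88)×8.88 = 204.1 ft²; P = b + 2y√(1+z²) = 14.1 + 2×8.88×1.414 = 39.22 ft.
Hydraulic radius R = A/P = 204.1/39.22 = 5.203 ft.
From Manning's equation, S = [nQ / (1.486 A R^(2/3))]² = [0.035 × 759 / (1.486 × 204.1 × 5.203^(2/3))]² = 0.000851.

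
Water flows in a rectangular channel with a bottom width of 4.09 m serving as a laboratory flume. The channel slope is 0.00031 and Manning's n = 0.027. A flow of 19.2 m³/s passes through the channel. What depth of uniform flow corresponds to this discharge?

y_n = 5.51 m

Manning's equation rearranged: A R^(2/3) = nQ / (1·√S) = 0.027 × 19.2 / (√0.00031) = 29.44.
Trying y = 6.6 m: A R^(2/3) = 36.33 — high.
Trying y = 4.69 m: A R^(2/3) = 24.28 — low.
Trying y = 5.51 m: A R^(2/3) = 29.42 — matches.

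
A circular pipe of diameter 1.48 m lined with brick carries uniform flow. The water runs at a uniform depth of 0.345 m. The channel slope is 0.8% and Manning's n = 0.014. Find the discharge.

Q = 0.675 m³/s

For a circular section of diameter D = 1.48 m at depth y = 0.345 m, the central angle is θ = 2 arccos(1 − 2y/D) = 2.015 rad. Then A = (D²/8)(θ − sin θ) = 0.3047 m² and P = Dθ/2 = 1.491 m.
Hydraulic radius R = A/P = 0.3047/1.491 = 0.2043 m.
Manning's equation: Q = (1/n) A R^(2/3) S^(1/2) = (1/0.014) × 0.3047 × 0.2043^(2/3) × 0.008^(1/2) = 0.675 m³/s.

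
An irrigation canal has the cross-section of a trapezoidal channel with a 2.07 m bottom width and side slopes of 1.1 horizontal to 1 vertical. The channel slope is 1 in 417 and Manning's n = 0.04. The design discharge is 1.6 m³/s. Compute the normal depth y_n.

Manning's equation rearranged: A R^(2/3) = nQ / (1·√S) = 0.04 × 1.6 / (√0.002398) = 1.307.
Try y = 0.788 m: A R^(2/3) = 1.505 — high.
Try y = 0.644 m: A R^(2/3) = 1.049 — low.
Try y = 0.729 m: A R^(2/3) = 1.308 — matches.

y_n = 0.729 m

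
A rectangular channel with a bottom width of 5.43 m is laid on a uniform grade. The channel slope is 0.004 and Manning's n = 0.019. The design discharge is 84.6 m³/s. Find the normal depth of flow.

Manning's equation rearranged: A R^(2/3) = nQ / (1·√S) = 0.019 × 84.6 / (√0.004) = 25.42.
Trying y = 3.83 m: A R^(2/3) = 28.32 — high.
Trying y = 2.75 m: A R^(2/3) = 18.39 — low.
Trying y = 3.52 m: A R^(2/3) = 25.41 — matches.

y_n = 3.52 m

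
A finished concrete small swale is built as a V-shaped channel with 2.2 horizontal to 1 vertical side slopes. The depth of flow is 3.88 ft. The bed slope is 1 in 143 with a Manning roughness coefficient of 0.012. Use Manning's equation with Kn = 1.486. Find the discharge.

For a triangular section with side slope z = 2.2: A = zy² = 2.2×3.88² = 33.12 ft²; P = 2y√(1+z²) = 2×3.88×2.417 = 18.75 ft.
Hydraulic radius R = A/P = 33.12/18.75 = 1.766 ft.
Manning's equation: Q = (1.486/n) A R^(2/3) S^(1/2) = (1.486/0.012) × 33.12 × 1.766^(2/3) × 0.006993^(1/2) = 501 ft³/s.

Q = 501 ft³/s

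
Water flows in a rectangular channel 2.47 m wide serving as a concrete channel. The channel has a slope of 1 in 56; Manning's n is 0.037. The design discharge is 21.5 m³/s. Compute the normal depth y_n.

Manning's equation rearranged: A R^(2/3) = nQ / (1·√S) = 0.037 × 21.5 / (√0.01786) = 5.953.
At y = 3.16 m: A R^(2/3) = 7.211 — too large.
At y = 2.69 m: A R^(2/3) = 5.945 — ≈ 5.953.

y_n = 2.69 m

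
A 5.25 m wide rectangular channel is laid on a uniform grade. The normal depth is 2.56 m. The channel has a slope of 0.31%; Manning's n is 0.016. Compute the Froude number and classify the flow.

Flow area A = b·y = 5.25 × 2.56 = 13.44 m². Wetted perimeter P = b + 2y = 5.25 + 2×2.56 = 10.37 m.
Hydraulic radius R = A/P = 13.44/10.37 = 1.296 m.
V = (1/n) R^(2/3) √S = (1/0.016) × 1.296^(2/3) × √0.0031 = 4.137 m/s. Hydraulic depth D_h = A/T = 13.44/5.25 = 2.56 m.
Froude number Fr = V/√(g·D_h) = 4.137/√(9.81×2.56) = 0.825, which is less than 1, so the flow is subcritical.

subcritical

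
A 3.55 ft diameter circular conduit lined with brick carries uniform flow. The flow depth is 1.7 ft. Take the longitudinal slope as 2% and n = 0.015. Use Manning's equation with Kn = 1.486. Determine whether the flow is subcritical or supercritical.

For a circular section of diameter D = 3.55 ft at depth y = 1.7 ft, the central angle is θ = 2 arccos(1 − 2y/D) = 3.057 rad. Then A = (D²/8)(θ − sin θ) = 4.683 ft² and P = Dθ/2 = 5.426 ft.
Hydraulic radius R = A/P = 4.683/5.426 = 0.863 ft.
V = (1.486/n) R^(2/3) √S = (1.486/0.015) × 0.863^(2/3) × √0.02 = 12.7 ft/s. Hydraulic depth D_h = A/T = 4.683/3.547 = 1.32 ft.
Froude number Fr = V/√(g·D_h) = 12.7/√(32.2×1.32) = 1.95, which is greater than 1, so the flow is supercritical.

supercritical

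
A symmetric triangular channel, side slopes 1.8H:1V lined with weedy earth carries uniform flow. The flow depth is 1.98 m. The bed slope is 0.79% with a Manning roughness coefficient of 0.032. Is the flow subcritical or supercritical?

subcritical

For a triangular section with side slope z = 1.8: A = zy² = 1.8×1.98² = 7.057 m²; P = 2y√(1+z²) = 2×1.98×2.059 = 8.154 m.
Hydraulic radius R = A/P = 7.057/8.154 = 0.8654 m.
V = (1/n) R^(2/3) √S = (1/0.032) × 0.8654^(2/3) × √0.0079 = 2.522 m/s. Hydraulic depth D_h = A/T = 7.057/7.128 = 0.99 m.
Froude number Fr = V/√(g·D_h) = 2.522/√(9.81×0.99) = 0.809, which is less than 1, so the flow is subcritical.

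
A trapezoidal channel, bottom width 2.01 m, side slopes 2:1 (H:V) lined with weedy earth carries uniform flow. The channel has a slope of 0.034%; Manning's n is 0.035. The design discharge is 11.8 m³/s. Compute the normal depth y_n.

Manning's equation rearranged: A R^(2/3) = nQ / (1·√S) = 0.035 × 11.8 / (√0.00034) = 22.4.
Try y = 2.07 m: A R^(2/3) = 13.81 — low.
Try y = 2.77 m: A R^(2/3) = 26.82 — high.
Try y = 2.56 m: A R^(2/3) = 22.36 — close enough.

y_n = 2.56 m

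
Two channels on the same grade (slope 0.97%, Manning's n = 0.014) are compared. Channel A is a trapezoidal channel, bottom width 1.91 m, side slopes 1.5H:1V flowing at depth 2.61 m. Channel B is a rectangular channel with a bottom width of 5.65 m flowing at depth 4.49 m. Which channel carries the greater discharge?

channel B

Channel A: With bottom width b = 1.91 m and side slope z = 1.5: A = (b + zy)y = (1.91 + 1.5×2.61)×2.61 = 15.2 m²; P = b + 2y√(1+z²) = 1.91 + 2×2.61×1.803 = 11.32 m. Hydraulic radius R = A/P = 15.2/11.32 = 1.343 m. Q_A = (1/0.014)·15.2·1.343^(2/3)·√0.0097 = 130.2 m³/s.
Channel B: Flow area A = b·y = 5.65 × 4.49 = 25.37 m². Wetted perimeter P = b + 2y = 5.65 + 2×4.49 = 14.63 m. Hydraulic radius R = A/P = 25.37/14.63 = 1.734 m. Q_B = (1/0.014)·25.37·1.734^(2/3)·√0.0097 = 257.6 m³/s.
Q_A = 130.2 m³/s vs Q_B = 257.6 m³/s, so channel B carries more.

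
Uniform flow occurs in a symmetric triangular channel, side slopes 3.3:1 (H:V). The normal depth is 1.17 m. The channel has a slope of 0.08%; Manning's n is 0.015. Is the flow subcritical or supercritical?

For a triangular section with side slope z = 3.3: A = zy² = 3.3×1.17² = 4.517 m²; P = 2y√(1+z²) = 2×1.17×3.448 = 8.069 m.
Hydraulic radius R = A/P = 4.517/8.069 = 0.5599 m.
V = (1/n) R^(2/3) √S = (1/0.015) × 0.5599^(2/3) × √0.0008 = 1.281 m/s. Hydraulic depth D_h = A/T = 4.517/7.722 = 0.585 m.
Froude number Fr = V/√(g·D_h) = 1.281/√(9.81×0.585) = 0.535, which is less than 1, so the flow is subcritical.

subcritical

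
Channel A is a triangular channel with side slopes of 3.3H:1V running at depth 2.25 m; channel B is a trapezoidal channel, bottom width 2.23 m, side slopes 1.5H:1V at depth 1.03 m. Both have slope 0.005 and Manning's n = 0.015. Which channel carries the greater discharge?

channel A

Channel A: For a triangular section with side slope z = 3.3: A = zy² = 3.3×2.25² = 16.71 m²; P = 2y√(1+z²) = 2×2.25×3.448 = 15.52 m. Hydraulic radius R = A/P = 16.71/15.52 = 1.077 m. Q_A = (1/0.015)·16.71·1.077^(2/3)·√0.005 = 82.73 m³/s.
Channel B: With bottom width b = 2.23 m and side slope z = 1.5: A = (b + zy)y = (2.23 + 1.5×1.03)×1.03 = 3.888 m²; P = b + 2y√(1+z²) = 2.23 + 2×1.03×1.803 = 5.944 m. Hydraulic radius R = A/P = 3.888/5.944 = 0.6542 m. Q_B = (1/0.015)·3.888·0.6542^(2/3)·√0.005 = 13.81 m³/s.
Q_A = 82.73 m³/s vs Q_B = 13.81 m³/s, so channel A carries more.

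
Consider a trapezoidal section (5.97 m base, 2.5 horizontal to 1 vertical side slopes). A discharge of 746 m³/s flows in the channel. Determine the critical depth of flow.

At critical depth, Q² T / (g A³) = 1, i.e. A³/T = Q²/g = 746²/9.81 = 56730.
At y = 4.52 m: A³/T = 16650 — low.
At y = 7.32 m: A³/T = 131700 — high.
At y = 6.03 m: A³/T = 56580 — matches.

y_c = 6.03 m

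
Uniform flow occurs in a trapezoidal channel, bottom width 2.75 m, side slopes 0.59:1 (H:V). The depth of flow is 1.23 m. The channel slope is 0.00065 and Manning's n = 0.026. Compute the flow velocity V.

V = 0.818 m/s

With bottom width b = 2.75 m and side slope z = 0.59: A = (b + zy)y = (2.75 + 0.59×1.23)×1.23 = 4.275 m²; P = b + 2y√(1+z²) = 2.75 + 2×1.23×1.161 = 5.606 m.
Hydraulic radius R = A/P = 4.275/5.606 = 0.7626 m.
From Manning's equation, V = (1/n) R^(2/3) S^(1/2) = (1/0.026) × 0.7626^(2/3) × 0.00065^(1/2) = 0.818 m/s.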